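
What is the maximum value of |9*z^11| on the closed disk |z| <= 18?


Step 1: On |z| = 18, |f(z)| = 9 * |z|^11 = 9 * 18^11
Step 2: By maximum modulus principle, maximum is on boundary.
Step 3: Maximum = 9 * 64268410079232 = 578415690713088

578415690713088


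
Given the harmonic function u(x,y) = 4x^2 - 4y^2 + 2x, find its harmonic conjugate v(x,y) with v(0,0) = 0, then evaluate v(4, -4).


Step 1: v_x = -u_y = 8y + 0
Step 2: v_y = u_x = 8x + 2
Step 3: v = 8xy + 2y + C
Step 4: v(0,0) = 0 => C = 0
Step 5: v(4, -4) = -136

-136


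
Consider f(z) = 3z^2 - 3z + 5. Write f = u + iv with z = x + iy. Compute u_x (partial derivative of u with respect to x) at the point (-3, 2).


Step 1: f(z) = 3(x+iy)^2 - 3(x+iy) + 5
Step 2: u = 3(x^2 - y^2) - 3x + 5
Step 3: u_x = 6x - 3
Step 4: At (-3, 2): u_x = -18 - 3 = -21

-21


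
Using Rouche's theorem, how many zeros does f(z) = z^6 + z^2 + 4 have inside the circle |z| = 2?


Step 1: On |z| = 2 the three terms have sizes |z^6| = 2^6 = 64, |z^2| = 2^2 = 4, |4| = 4
Step 2: The dominant term is g(z) = z^6; let h(z) = z^2 + 4 so f = g + h
Step 3: On |z| = 2: |g| = 64 and |h| <= 4 + 4 = 8
Step 4: Since 64 > 8, |h| < |g| on |z| = 2, so by Rouche f has the same number of zeros as g inside |z| < 2
Step 5: g(z) = z^6 has 6 zeros (all at the origin) inside |z| < 2. Answer = 6

6


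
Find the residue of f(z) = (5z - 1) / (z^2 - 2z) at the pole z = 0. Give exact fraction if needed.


Step 1: Q(z) = z^2 - 2z = (z)(z - 2)
Step 2: Q'(z) = 2z - 2
Step 3: Q'(0) = -2, P(0) = -1
Step 4: Res = P(0)/Q'(0) = -1/(-2) = 1/2

1/2


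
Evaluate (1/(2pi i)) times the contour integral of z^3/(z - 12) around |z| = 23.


Step 1: f(z) = z^3, a = 12 is inside |z| = 23
Step 2: By Cauchy integral formula: (1/(2pi*i)) * integral = f(a)
Step 3: f(12) = 12^3 = 1728

1728


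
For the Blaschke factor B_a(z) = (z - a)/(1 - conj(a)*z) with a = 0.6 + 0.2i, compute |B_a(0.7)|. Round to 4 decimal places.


Step 1: Numerator z0 - a = 0.7 - (0.6 + 0.2i) = 0.1 - 0.2i
Step 2: Denominator 1 - conj(a)*z0 = 1 - (0.6 - 0.2i)*0.7 = 0.58 + 0.14i
Step 3: |z0 - a|^2 = 0.1^2 + (-0.2)^2 = 0.05; |1 - conj(a)*z0|^2 = 0.58^2 + 0.14^2 = 0.356
Step 4: |B_a(0.7)| = sqrt(0.05 / 0.356) = sqrt(0.140449)
Step 5: = 0.3748

0.3748


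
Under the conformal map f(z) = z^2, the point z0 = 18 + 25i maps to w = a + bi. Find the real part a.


Step 1: z0 = 18 + 25i
Step 2: z0^2 = 18^2 - 25^2 + 900i
Step 3: real part = 324 - 625 = -301

-301


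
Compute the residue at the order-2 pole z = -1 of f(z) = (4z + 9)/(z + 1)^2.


Step 1: Pole of order 2 at z = -1
Step 2: Res = lim d/dz [(z + 1)^2 * f(z)] as z -> -1
Step 3: (z + 1)^2 * f(z) = 4z + 9
Step 4: d/dz[4z + 9] = 4

4


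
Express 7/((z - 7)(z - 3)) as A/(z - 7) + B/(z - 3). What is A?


Step 1: Multiply both sides by (z - 7) and set z = 7
Step 2: A = 7 / (7 - 3)
Step 3: A = 7 / 4
Step 4: A = 7/4

7/4


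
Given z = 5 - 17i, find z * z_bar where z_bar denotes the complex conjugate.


Step 1: conj(z) = 5 + 17i
Step 2: z * conj(z) = 5^2 + (-17)^2
Step 3: = 25 + 289 = 314

314


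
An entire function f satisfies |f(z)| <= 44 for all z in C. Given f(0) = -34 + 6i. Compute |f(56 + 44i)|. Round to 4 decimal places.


Step 1: By Liouville's theorem, a bounded entire function is constant.
Step 2: f(z) = f(0) = -34 + 6i for all z.
Step 3: |f(w)| = |-34 + 6i| = sqrt(1156 + 36)
Step 4: = 34.5254

34.5254


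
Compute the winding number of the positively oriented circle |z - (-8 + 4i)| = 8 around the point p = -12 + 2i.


Step 1: Center c = (-8, 4), radius = 8
Step 2: |p - c|^2 = (-4)^2 + (-2)^2 = 20
Step 3: r^2 = 64
Step 4: |p-c| < r so winding number = 1

1


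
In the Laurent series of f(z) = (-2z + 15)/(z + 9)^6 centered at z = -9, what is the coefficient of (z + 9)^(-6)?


Step 1: Write the numerator in powers of (z + 9): -2z + 15 = -2(z + 9) + (-2*(-9) + 15) = -2(z + 9) + 33
Step 2: Divide by (z + 9)^6: f(z) = 33(z + 9)^(-6) - 2(z + 9)^(-5)
Step 3: This finite sum is the Laurent series of f about z = -9.
Step 4: Coefficient of (z + 9)^(-6) = -2*(-9) + 15 = 33

33


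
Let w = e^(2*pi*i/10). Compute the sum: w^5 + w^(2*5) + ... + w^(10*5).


Step 1: The sum sum_{j=1}^{n} w^(k*j) equals n if n | k, else 0.
Step 2: Here n = 10, k = 5
Step 3: Does n divide k? 10 | 5 -> False
Step 4: Sum = 0

0


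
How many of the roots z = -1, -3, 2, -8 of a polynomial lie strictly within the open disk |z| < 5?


Step 1: Check each root:
  z = -1: |-1| = 1 < 5
  z = -3: |-3| = 3 < 5
  z = 2: |2| = 2 < 5
  z = -8: |-8| = 8 >= 5
Step 2: Count = 3

3


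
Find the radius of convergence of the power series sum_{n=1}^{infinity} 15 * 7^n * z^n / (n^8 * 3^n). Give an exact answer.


Step 1: General term a_n = 15 * 7^n / (n^8 * 3^n)
Step 2: By the root test, |a_n|^(1/n) = 15^(1/n) * 7 / (n^(8/n) * 3) -> 7/3 as n -> infinity (since 15^(1/n) -> 1 and n^(8/n) -> 1)
Step 3: R = 1/lim|a_n|^(1/n) = 3/7

3/7


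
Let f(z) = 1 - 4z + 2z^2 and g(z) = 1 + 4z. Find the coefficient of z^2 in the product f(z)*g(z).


Step 1: z^2 term in f*g comes from: (1)*(0) + (-4z)*(4z) + (2z^2)*(1)
Step 2: = 0 - 16 + 2
Step 3: = -14

-14


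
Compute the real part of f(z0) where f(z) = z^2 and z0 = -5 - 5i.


Step 1: z0 = -5 - 5i
Step 2: z0^2 = (-5)^2 - (-5)^2 + 50i
Step 3: real part = 25 - 25 = 0

0


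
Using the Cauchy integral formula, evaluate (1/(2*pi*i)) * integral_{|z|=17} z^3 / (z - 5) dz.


Step 1: f(z) = z^3, a = 5 is inside |z| = 17
Step 2: By Cauchy integral formula: (1/(2pi*i)) * integral = f(a)
Step 3: f(5) = 5^3 = 125

125


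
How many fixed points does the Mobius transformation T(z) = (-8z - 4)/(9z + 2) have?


Step 1: Fixed points satisfy T(z) = z
Step 2: 9z^2 + 10z + 4 = 0
Step 3: Discriminant = 10^2 - 4*9*4 = -44
Step 4: Number of fixed points = 2

2


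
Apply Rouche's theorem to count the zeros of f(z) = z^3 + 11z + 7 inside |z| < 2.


Step 1: On |z| = 2 the three terms have sizes |z^3| = 2^3 = 8, |11z| = 11*2 = 22, |7| = 7
Step 2: The dominant term is g(z) = 11z; let h(z) = z^3 + 7 so f = g + h
Step 3: On |z| = 2: |g| = 22 and |h| <= 8 + 7 = 15
Step 4: Since 22 > 15, |h| < |g| on |z| = 2, so by Rouche f has the same number of zeros as g inside |z| < 2
Step 5: g(z) = 11z has 1 zero (at the origin, multiplicity 1) inside |z| < 2. Answer = 1

1


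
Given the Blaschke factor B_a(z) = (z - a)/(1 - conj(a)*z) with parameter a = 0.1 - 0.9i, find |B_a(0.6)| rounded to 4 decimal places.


Step 1: Numerator z0 - a = 0.6 - (0.1 - 0.9i) = 0.5 + 0.9i
Step 2: Denominator 1 - conj(a)*z0 = 1 - (0.1 + 0.9i)*0.6 = 0.94 - 0.54i
Step 3: |z0 - a|^2 = 0.5^2 + 0.9^2 = 1.06; |1 - conj(a)*z0|^2 = 0.94^2 + (-0.54)^2 = 1.1752
Step 4: |B_a(0.6)| = sqrt(1.06 / 1.1752) = sqrt(0.901974)
Step 5: = 0.9497

0.9497


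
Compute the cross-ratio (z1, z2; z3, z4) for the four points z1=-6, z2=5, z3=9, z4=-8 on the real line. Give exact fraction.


Step 1: (z1-z3)(z2-z4) = (-15) * 13 = -195
Step 2: (z1-z4)(z2-z3) = 2 * (-4) = -8
Step 3: Cross-ratio = 195/8 = 195/8

195/8


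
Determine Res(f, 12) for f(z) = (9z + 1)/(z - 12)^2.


Step 1: Pole of order 2 at z = 12
Step 2: Res = lim d/dz [(z - 12)^2 * f(z)] as z -> 12
Step 3: (z - 12)^2 * f(z) = 9z + 1
Step 4: d/dz[9z + 1] = 9

9


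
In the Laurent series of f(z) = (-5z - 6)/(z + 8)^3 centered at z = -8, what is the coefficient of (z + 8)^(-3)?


Step 1: Write the numerator in powers of (z + 8): -5z - 6 = -5(z + 8) + (-5*(-8) - 6) = -5(z + 8) + 34
Step 2: Divide by (z + 8)^3: f(z) = 34(z + 8)^(-3) - 5(z + 8)^(-2)
Step 3: This finite sum is the Laurent series of f about z = -8.
Step 4: Coefficient of (z + 8)^(-3) = -5*(-8) - 6 = 34

34


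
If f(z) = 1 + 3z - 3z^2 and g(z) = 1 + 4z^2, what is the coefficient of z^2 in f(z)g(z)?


Step 1: z^2 term in f*g comes from: (1)*(4z^2) + (3z)*(0) + (-3z^2)*(1)
Step 2: = 4 + 0 - 3
Step 3: = 1

1


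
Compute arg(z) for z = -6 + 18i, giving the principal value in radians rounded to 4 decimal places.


Step 1: z = -6 + 18i
Step 2: arg(z) = atan2(18, -6)
Step 3: arg(z) = 1.8925

1.8925


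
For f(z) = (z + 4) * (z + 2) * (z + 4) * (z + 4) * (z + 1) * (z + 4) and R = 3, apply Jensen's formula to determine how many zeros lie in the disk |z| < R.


Jensen's formula: (1/2pi)*integral log|f(Re^it)|dt = log|f(0)| + sum_{|a_k|<R} log(R/|a_k|)
Step 1: f(0) = 4 * 2 * 4 * 4 * 1 * 4 = 512
Step 2: log|f(0)| = log|-4| + log|-2| + log|-4| + log|-4| + log|-1| + log|-4| = 6.2383
Step 3: Zeros inside |z| < 3: -2, -1
Step 4: Jensen sum = log(3/2) + log(3/1) = 1.5041
Step 5: n(R) = number of terms in the Jensen sum = count of zeros inside |z| < 3 = 2

2


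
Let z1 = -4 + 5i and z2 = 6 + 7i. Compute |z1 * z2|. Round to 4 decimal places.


Step 1: |z1| = sqrt((-4)^2 + 5^2) = sqrt(41)
Step 2: |z2| = sqrt(6^2 + 7^2) = sqrt(85)
Step 3: |z1*z2| = |z1|*|z2| = sqrt(41) * sqrt(85) = sqrt(41 * 85) = sqrt(3485)
Step 4: = 59.0339

59.0339


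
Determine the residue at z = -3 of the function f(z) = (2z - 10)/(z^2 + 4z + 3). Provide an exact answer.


Step 1: Q(z) = z^2 + 4z + 3 = (z + 3)(z + 1)
Step 2: Q'(z) = 2z + 4
Step 3: Q'(-3) = -2, P(-3) = -16
Step 4: Res = P(-3)/Q'(-3) = -16/(-2) = 8

8


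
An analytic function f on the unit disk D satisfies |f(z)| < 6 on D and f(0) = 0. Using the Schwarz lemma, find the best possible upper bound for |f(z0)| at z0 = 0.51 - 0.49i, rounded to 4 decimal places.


Step 1: g = f/6 maps D -> D with g(0) = 0, so by the Schwarz lemma |g(z)| <= |z|, i.e. |f(z)| <= 6|z|; this is sharp (f(z) = 6z).
Step 2: |z0|^2 = 0.51^2 + (-0.49)^2 = 0.5002
Step 3: |z0| = sqrt(0.5002) = 0.707248
Step 4: Best bound = 6 * |z0| = 6 * 0.707248 = 4.2435

4.2435


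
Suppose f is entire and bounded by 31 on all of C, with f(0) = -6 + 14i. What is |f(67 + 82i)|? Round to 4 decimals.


Step 1: By Liouville's theorem, a bounded entire function is constant.
Step 2: f(z) = f(0) = -6 + 14i for all z.
Step 3: |f(w)| = |-6 + 14i| = sqrt(36 + 196)
Step 4: = 15.2315

15.2315


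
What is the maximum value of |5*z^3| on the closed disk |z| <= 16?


Step 1: On |z| = 16, |f(z)| = 5 * |z|^3 = 5 * 16^3
Step 2: By maximum modulus principle, maximum is on boundary.
Step 3: Maximum = 5 * 4096 = 20480

20480


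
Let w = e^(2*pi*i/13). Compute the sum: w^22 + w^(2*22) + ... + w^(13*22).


Step 1: The sum sum_{j=1}^{n} w^(k*j) equals n if n | k, else 0.
Step 2: Here n = 13, k = 22
Step 3: Does n divide k? 13 | 22 -> False
Step 4: Sum = 0

0


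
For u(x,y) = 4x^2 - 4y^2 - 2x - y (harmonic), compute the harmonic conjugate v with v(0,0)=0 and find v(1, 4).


Step 1: v_x = -u_y = 8y + 1
Step 2: v_y = u_x = 8x - 2
Step 3: v = 8xy + x - 2y + C
Step 4: v(0,0) = 0 => C = 0
Step 5: v(1, 4) = 25

25


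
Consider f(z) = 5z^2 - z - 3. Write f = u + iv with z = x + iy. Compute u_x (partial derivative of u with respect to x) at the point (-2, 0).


Step 1: f(z) = 5(x+iy)^2 - (x+iy) - 3
Step 2: u = 5(x^2 - y^2) - x - 3
Step 3: u_x = 10x - 1
Step 4: At (-2, 0): u_x = -20 - 1 = -21

-21


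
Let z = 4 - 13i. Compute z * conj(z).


Step 1: conj(z) = 4 + 13i
Step 2: z * conj(z) = 4^2 + (-13)^2
Step 3: = 16 + 169 = 185

185


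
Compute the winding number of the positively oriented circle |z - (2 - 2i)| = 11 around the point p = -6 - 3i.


Step 1: Center c = (2, -2), radius = 11
Step 2: |p - c|^2 = (-8)^2 + (-1)^2 = 65
Step 3: r^2 = 121
Step 4: |p-c| < r so winding number = 1

1


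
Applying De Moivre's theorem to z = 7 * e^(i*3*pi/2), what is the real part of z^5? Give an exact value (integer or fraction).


Step 1: By De Moivre's theorem, z^5 = 7^5 * e^(i*5*3*pi/2) = 16807 * (cos(15*pi/2) + i*sin(15*pi/2))
Step 2: |z|^5 = 7^5 = 16807
Step 3: Reduce the angle mod 2*pi: 15*pi/2 - 6*pi = 3*pi/2
Step 4: cos(3*pi/2) = 0
Step 5: Re(z^5) = 16807 * 0 = 0

0


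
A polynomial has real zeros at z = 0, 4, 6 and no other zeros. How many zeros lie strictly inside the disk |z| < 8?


Step 1: Check each root:
  z = 0: |0| = 0 < 8
  z = 4: |4| = 4 < 8
  z = 6: |6| = 6 < 8
Step 2: Count = 3

3


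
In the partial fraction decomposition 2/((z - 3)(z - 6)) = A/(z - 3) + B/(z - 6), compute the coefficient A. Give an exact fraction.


Step 1: Multiply both sides by (z - 3) and set z = 3
Step 2: A = 2 / (3 - 6)
Step 3: A = 2 / (-3)
Step 4: A = -2/3

-2/3


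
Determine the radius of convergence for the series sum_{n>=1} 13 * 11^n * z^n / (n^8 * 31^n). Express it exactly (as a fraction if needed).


Step 1: General term a_n = 13 * 11^n / (n^8 * 31^n)
Step 2: By the root test, |a_n|^(1/n) = 13^(1/n) * 11 / (n^(8/n) * 31) -> 11/31 as n -> infinity (since 13^(1/n) -> 1 and n^(8/n) -> 1)
Step 3: R = 1/lim|a_n|^(1/n) = 31/11

31/11


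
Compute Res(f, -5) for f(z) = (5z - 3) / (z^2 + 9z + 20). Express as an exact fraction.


Step 1: Q(z) = z^2 + 9z + 20 = (z + 5)(z + 4)
Step 2: Q'(z) = 2z + 9
Step 3: Q'(-5) = -1, P(-5) = -28
Step 4: Res = P(-5)/Q'(-5) = -28/(-1) = 28

28


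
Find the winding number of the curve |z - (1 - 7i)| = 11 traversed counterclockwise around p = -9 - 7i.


Step 1: Center c = (1, -7), radius = 11
Step 2: |p - c|^2 = (-10)^2 + 0^2 = 100
Step 3: r^2 = 121
Step 4: |p-c| < r so winding number = 1

1


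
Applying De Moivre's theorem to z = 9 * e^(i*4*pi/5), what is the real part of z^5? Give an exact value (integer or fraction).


Step 1: By De Moivre's theorem, z^5 = 9^5 * e^(i*5*4*pi/5) = 59049 * (cos(4*pi) + i*sin(4*pi))
Step 2: |z|^5 = 9^5 = 59049
Step 3: Reduce the angle mod 2*pi: 4*pi - 4*pi = 0
Step 4: cos(0) = 1
Step 5: Re(z^5) = 59049 * 1 = 59049

59049


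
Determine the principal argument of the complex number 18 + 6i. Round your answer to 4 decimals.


Step 1: z = 18 + 6i
Step 2: arg(z) = atan2(6, 18)
Step 3: arg(z) = 0.3218

0.3218


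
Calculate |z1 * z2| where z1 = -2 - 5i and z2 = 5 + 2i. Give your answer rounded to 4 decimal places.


Step 1: |z1| = sqrt((-2)^2 + (-5)^2) = sqrt(29)
Step 2: |z2| = sqrt(5^2 + 2^2) = sqrt(29)
Step 3: |z1*z2| = |z1|*|z2| = sqrt(29) * sqrt(29) = sqrt(29 * 29) = sqrt(841)
Step 4: = 29.0

29.0


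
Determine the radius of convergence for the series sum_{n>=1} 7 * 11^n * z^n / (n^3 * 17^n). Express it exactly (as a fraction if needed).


Step 1: General term a_n = 7 * 11^n / (n^3 * 17^n)
Step 2: By the root test, |a_n|^(1/n) = 7^(1/n) * 11 / (n^(3/n) * 17) -> 11/17 as n -> infinity (since 7^(1/n) -> 1 and n^(3/n) -> 1)
Step 3: R = 1/lim|a_n|^(1/n) = 17/11

17/11


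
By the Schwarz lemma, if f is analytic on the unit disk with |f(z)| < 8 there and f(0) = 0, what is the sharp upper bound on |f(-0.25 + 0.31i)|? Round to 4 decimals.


Step 1: g = f/8 maps D -> D with g(0) = 0, so by the Schwarz lemma |g(z)| <= |z|, i.e. |f(z)| <= 8|z|; this is sharp (f(z) = 8z).
Step 2: |z0|^2 = (-0.25)^2 + 0.31^2 = 0.1586
Step 3: |z0| = sqrt(0.1586) = 0.398246
Step 4: Best bound = 8 * |z0| = 8 * 0.398246 = 3.186

3.186


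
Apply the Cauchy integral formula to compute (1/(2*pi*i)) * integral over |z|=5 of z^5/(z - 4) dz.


Step 1: f(z) = z^5, a = 4 is inside |z| = 5
Step 2: By Cauchy integral formula: (1/(2pi*i)) * integral = f(a)
Step 3: f(4) = 4^5 = 1024

1024


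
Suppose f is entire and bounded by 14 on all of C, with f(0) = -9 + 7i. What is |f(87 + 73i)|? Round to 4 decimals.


Step 1: By Liouville's theorem, a bounded entire function is constant.
Step 2: f(z) = f(0) = -9 + 7i for all z.
Step 3: |f(w)| = |-9 + 7i| = sqrt(81 + 49)
Step 4: = 11.4018

11.4018


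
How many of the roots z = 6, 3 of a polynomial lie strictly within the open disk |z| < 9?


Step 1: Check each root:
  z = 6: |6| = 6 < 9
  z = 3: |3| = 3 < 9
Step 2: Count = 2

2


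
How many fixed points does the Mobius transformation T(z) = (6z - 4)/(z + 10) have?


Step 1: Fixed points satisfy T(z) = z
Step 2: z^2 + 4z + 4 = 0
Step 3: Discriminant = 4^2 - 4*1*4 = 0
Step 4: Number of fixed points = 1

1


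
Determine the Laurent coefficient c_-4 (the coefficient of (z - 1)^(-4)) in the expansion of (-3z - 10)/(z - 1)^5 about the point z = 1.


Step 1: Write the numerator in powers of (z - 1): -3z - 10 = -3(z - 1) + (-3*1 - 10) = -3(z - 1) - 13
Step 2: Divide by (z - 1)^5: f(z) = -13(z - 1)^(-5) - 3(z - 1)^(-4)
Step 3: This finite sum is the Laurent series of f about z = 1.
Step 4: Coefficient of (z - 1)^(-4) = coefficient of (z - 1) in the re-centred numerator = -3

-3


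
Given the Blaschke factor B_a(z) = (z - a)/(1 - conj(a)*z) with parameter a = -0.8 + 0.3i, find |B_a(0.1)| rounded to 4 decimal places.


Step 1: Numerator z0 - a = 0.1 - (-0.8 + 0.3i) = 0.9 - 0.3i
Step 2: Denominator 1 - conj(a)*z0 = 1 - (-0.8 - 0.3i)*0.1 = 1.08 + 0.03i
Step 3: |z0 - a|^2 = 0.9^2 + (-0.3)^2 = 0.9; |1 - conj(a)*z0|^2 = 1.08^2 + 0.03^2 = 1.1673
Step 4: |B_a(0.1)| = sqrt(0.9 / 1.1673) = sqrt(0.77101)
Step 5: = 0.8781

0.8781


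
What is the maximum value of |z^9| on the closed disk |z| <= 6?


Step 1: On |z| = 6, |f(z)| = |z|^9 = 6^9
Step 2: By maximum modulus principle, maximum is on boundary.
Step 3: Maximum = 10077696 = 10077696

10077696


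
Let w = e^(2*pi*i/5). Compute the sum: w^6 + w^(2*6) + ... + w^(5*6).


Step 1: The sum sum_{j=1}^{n} w^(k*j) equals n if n | k, else 0.
Step 2: Here n = 5, k = 6
Step 3: Does n divide k? 5 | 6 -> False
Step 4: Sum = 0

0


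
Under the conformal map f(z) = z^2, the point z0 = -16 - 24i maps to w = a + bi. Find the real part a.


Step 1: z0 = -16 - 24i
Step 2: z0^2 = (-16)^2 - (-24)^2 + 768i
Step 3: real part = 256 - 576 = -320

-320


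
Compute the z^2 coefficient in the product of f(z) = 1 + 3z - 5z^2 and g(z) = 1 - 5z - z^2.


Step 1: z^2 term in f*g comes from: (1)*(-z^2) + (3z)*(-5z) + (-5z^2)*(1)
Step 2: = -1 - 15 - 5
Step 3: = -21

-21


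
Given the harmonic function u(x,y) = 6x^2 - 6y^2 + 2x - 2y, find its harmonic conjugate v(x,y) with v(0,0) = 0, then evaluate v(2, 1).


Step 1: v_x = -u_y = 12y + 2
Step 2: v_y = u_x = 12x + 2
Step 3: v = 12xy + 2x + 2y + C
Step 4: v(0,0) = 0 => C = 0
Step 5: v(2, 1) = 30

30


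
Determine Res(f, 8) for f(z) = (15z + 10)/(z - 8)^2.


Step 1: Pole of order 2 at z = 8
Step 2: Res = lim d/dz [(z - 8)^2 * f(z)] as z -> 8
Step 3: (z - 8)^2 * f(z) = 15z + 10
Step 4: d/dz[15z + 10] = 15

15


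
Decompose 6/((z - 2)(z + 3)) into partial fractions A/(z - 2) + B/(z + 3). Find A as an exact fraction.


Step 1: Multiply both sides by (z - 2) and set z = 2
Step 2: A = 6 / (2 + 3)
Step 3: A = 6 / 5
Step 4: A = 6/5

6/5


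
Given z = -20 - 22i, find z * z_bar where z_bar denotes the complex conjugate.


Step 1: conj(z) = -20 + 22i
Step 2: z * conj(z) = (-20)^2 + (-22)^2
Step 3: = 400 + 484 = 884

884


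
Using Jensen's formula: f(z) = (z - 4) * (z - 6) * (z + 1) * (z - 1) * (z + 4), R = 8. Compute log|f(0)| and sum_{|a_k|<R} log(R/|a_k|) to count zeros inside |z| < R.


Jensen's formula: (1/2pi)*integral log|f(Re^it)|dt = log|f(0)| + sum_{|a_k|<R} log(R/|a_k|)
Step 1: f(0) = (-4) * (-6) * 1 * (-1) * 4 = -96
Step 2: log|f(0)| = log|4| + log|6| + log|-1| + log|1| + log|-4| = 4.5643
Step 3: Zeros inside |z| < 8: 4, 6, -1, 1, -4
Step 4: Jensen sum = log(8/4) + log(8/6) + log(8/1) + log(8/1) + log(8/4) = 5.8329
Step 5: n(R) = number of terms in the Jensen sum = count of zeros inside |z| < 8 = 5

5


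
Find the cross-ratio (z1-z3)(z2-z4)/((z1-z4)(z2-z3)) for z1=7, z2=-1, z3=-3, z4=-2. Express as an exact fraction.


Step 1: (z1-z3)(z2-z4) = 10 * 1 = 10
Step 2: (z1-z4)(z2-z3) = 9 * 2 = 18
Step 3: Cross-ratio = 10/18 = 5/9

5/9


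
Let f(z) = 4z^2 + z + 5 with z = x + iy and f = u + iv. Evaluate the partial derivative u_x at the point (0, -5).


Step 1: f(z) = 4(x+iy)^2 + (x+iy) + 5
Step 2: u = 4(x^2 - y^2) + x + 5
Step 3: u_x = 8x + 1
Step 4: At (0, -5): u_x = 0 + 1 = 1

1


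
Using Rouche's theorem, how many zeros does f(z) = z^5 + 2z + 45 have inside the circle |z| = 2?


Step 1: On |z| = 2 the three terms have sizes |z^5| = 2^5 = 32, |2z| = 2*2 = 4, |45| = 45
Step 2: The dominant term is g(z) = 45; let h(z) = z^5 + 2z so f = g + h
Step 3: On |z| = 2: |g| = 45 and |h| <= 32 + 4 = 36
Step 4: Since 45 > 36, |h| < |g| on |z| = 2, so by Rouche f has the same number of zeros as g inside |z| < 2
Step 5: g(z) = 45 is a nonzero constant with no zeros inside |z| < 2. Answer = 0

0


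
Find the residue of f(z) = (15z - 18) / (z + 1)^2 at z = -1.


Step 1: Pole of order 2 at z = -1
Step 2: Res = lim d/dz [(z + 1)^2 * f(z)] as z -> -1
Step 3: (z + 1)^2 * f(z) = 15z - 18
Step 4: d/dz[15z - 18] = 15

15


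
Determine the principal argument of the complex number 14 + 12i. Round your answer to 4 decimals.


Step 1: z = 14 + 12i
Step 2: arg(z) = atan2(12, 14)
Step 3: arg(z) = 0.7086

0.7086


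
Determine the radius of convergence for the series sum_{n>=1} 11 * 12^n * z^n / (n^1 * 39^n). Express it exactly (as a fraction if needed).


Step 1: General term a_n = 11 * 12^n / (n^1 * 39^n)
Step 2: By the root test, |a_n|^(1/n) = 11^(1/n) * 12 / (n^(1/n) * 39) -> 12/39 as n -> infinity (since 11^(1/n) -> 1 and n^(1/n) -> 1)
Step 3: R = 1/lim|a_n|^(1/n) = 39/12 = 13/4

13/4


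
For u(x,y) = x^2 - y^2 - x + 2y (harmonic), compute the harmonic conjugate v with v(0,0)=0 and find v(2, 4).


Step 1: v_x = -u_y = 2y - 2
Step 2: v_y = u_x = 2x - 1
Step 3: v = 2xy - 2x - y + C
Step 4: v(0,0) = 0 => C = 0
Step 5: v(2, 4) = 8

8


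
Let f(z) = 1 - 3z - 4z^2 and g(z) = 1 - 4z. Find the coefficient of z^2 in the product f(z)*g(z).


Step 1: z^2 term in f*g comes from: (1)*(0) + (-3z)*(-4z) + (-4z^2)*(1)
Step 2: = 0 + 12 - 4
Step 3: = 8

8


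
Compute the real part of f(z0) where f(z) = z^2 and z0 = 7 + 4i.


Step 1: z0 = 7 + 4i
Step 2: z0^2 = 7^2 - 4^2 + 56i
Step 3: real part = 49 - 16 = 33

33


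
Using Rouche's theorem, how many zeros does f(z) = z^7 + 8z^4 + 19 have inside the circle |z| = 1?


Step 1: On |z| = 1 the three terms have sizes |z^7| = 1^7 = 1, |8z^4| = 8*1^4 = 8, |19| = 19
Step 2: The dominant term is g(z) = 19; let h(z) = z^7 + 8z^4 so f = g + h
Step 3: On |z| = 1: |g| = 19 and |h| <= 1 + 8 = 9
Step 4: Since 19 > 9, |h| < |g| on |z| = 1, so by Rouche f has the same number of zeros as g inside |z| < 1
Step 5: g(z) = 19 is a nonzero constant with no zeros inside |z| < 1. Answer = 0

0


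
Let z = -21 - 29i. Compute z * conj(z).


Step 1: conj(z) = -21 + 29i
Step 2: z * conj(z) = (-21)^2 + (-29)^2
Step 3: = 441 + 841 = 1282

1282


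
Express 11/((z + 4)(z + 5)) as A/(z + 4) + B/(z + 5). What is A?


Step 1: Multiply both sides by (z + 4) and set z = -4
Step 2: A = 11 / (-4 + 5)
Step 3: A = 11 / 1
Step 4: A = 11

11


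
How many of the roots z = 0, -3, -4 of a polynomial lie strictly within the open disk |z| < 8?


Step 1: Check each root:
  z = 0: |0| = 0 < 8
  z = -3: |-3| = 3 < 8
  z = -4: |-4| = 4 < 8
Step 2: Count = 3

3


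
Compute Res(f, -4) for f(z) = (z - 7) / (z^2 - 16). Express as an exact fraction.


Step 1: Q(z) = z^2 - 16 = (z + 4)(z - 4)
Step 2: Q'(z) = 2z
Step 3: Q'(-4) = -8, P(-4) = -11
Step 4: Res = P(-4)/Q'(-4) = -11/(-8) = 11/8

11/8


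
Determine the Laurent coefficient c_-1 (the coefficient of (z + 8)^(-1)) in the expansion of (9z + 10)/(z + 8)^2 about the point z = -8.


Step 1: Write the numerator in powers of (z + 8): 9z + 10 = 9(z + 8) + (9*(-8) + 10) = 9(z + 8) - 62
Step 2: Divide by (z + 8)^2: f(z) = -62(z + 8)^(-2) + 9(z + 8)^(-1)
Step 3: This finite sum is the Laurent series of f about z = -8.
Step 4: Coefficient of (z + 8)^(-1) = coefficient of (z + 8) in the re-centred numerator = 9

9


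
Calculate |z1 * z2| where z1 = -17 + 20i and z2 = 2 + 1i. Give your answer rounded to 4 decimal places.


Step 1: |z1| = sqrt((-17)^2 + 20^2) = sqrt(689)
Step 2: |z2| = sqrt(2^2 + 1^2) = sqrt(5)
Step 3: |z1*z2| = |z1|*|z2| = sqrt(689) * sqrt(5) = sqrt(689 * 5) = sqrt(3445)
Step 4: = 58.6941

58.6941


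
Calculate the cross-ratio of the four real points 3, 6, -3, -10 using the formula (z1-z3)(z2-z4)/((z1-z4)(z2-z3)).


Step 1: (z1-z3)(z2-z4) = 6 * 16 = 96
Step 2: (z1-z4)(z2-z3) = 13 * 9 = 117
Step 3: Cross-ratio = 96/117 = 32/39

32/39


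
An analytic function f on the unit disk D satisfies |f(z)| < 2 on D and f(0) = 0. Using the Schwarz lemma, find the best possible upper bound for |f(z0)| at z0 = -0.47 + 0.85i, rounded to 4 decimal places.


Step 1: g = f/2 maps D -> D with g(0) = 0, so by the Schwarz lemma |g(z)| <= |z|, i.e. |f(z)| <= 2|z|; this is sharp (f(z) = 2z).
Step 2: |z0|^2 = (-0.47)^2 + 0.85^2 = 0.9434
Step 3: |z0| = sqrt(0.9434) = 0.971288
Step 4: Best bound = 2 * |z0| = 2 * 0.971288 = 1.9426

1.9426


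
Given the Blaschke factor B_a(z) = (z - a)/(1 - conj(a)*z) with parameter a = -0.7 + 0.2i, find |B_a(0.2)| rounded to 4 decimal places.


Step 1: Numerator z0 - a = 0.2 - (-0.7 + 0.2i) = 0.9 - 0.2i
Step 2: Denominator 1 - conj(a)*z0 = 1 - (-0.7 - 0.2i)*0.2 = 1.14 + 0.04i
Step 3: |z0 - a|^2 = 0.9^2 + (-0.2)^2 = 0.85; |1 - conj(a)*z0|^2 = 1.14^2 + 0.04^2 = 1.3012
Step 4: |B_a(0.2)| = sqrt(0.85 / 1.3012) = sqrt(0.653243)
Step 5: = 0.8082

0.8082


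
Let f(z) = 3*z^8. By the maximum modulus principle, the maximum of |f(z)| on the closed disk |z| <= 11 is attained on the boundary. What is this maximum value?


Step 1: On |z| = 11, |f(z)| = 3 * |z|^8 = 3 * 11^8
Step 2: By maximum modulus principle, maximum is on boundary.
Step 3: Maximum = 3 * 214358881 = 643076643

643076643


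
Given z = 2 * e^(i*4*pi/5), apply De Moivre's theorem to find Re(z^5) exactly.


Step 1: By De Moivre's theorem, z^5 = 2^5 * e^(i*5*4*pi/5) = 32 * (cos(4*pi) + i*sin(4*pi))
Step 2: |z|^5 = 2^5 = 32
Step 3: Reduce the angle mod 2*pi: 4*pi - 4*pi = 0
Step 4: cos(0) = 1
Step 5: Re(z^5) = 32 * 1 = 32

32


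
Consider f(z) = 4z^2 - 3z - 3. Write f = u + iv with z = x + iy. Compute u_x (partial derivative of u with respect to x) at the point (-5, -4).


Step 1: f(z) = 4(x+iy)^2 - 3(x+iy) - 3
Step 2: u = 4(x^2 - y^2) - 3x - 3
Step 3: u_x = 8x - 3
Step 4: At (-5, -4): u_x = -40 - 3 = -43

-43


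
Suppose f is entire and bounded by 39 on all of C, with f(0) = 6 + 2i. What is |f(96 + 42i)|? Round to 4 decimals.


Step 1: By Liouville's theorem, a bounded entire function is constant.
Step 2: f(z) = f(0) = 6 + 2i for all z.
Step 3: |f(w)| = |6 + 2i| = sqrt(36 + 4)
Step 4: = 6.3246

6.3246


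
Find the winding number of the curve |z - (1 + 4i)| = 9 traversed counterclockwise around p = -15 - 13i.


Step 1: Center c = (1, 4), radius = 9
Step 2: |p - c|^2 = (-16)^2 + (-17)^2 = 545
Step 3: r^2 = 81
Step 4: |p-c| > r so winding number = 0

0


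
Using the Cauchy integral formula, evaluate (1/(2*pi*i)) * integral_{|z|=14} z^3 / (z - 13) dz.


Step 1: f(z) = z^3, a = 13 is inside |z| = 14
Step 2: By Cauchy integral formula: (1/(2pi*i)) * integral = f(a)
Step 3: f(13) = 13^3 = 2197

2197


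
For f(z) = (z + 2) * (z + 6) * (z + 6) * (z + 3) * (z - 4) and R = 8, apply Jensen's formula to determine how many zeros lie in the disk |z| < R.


Jensen's formula: (1/2pi)*integral log|f(Re^it)|dt = log|f(0)| + sum_{|a_k|<R} log(R/|a_k|)
Step 1: f(0) = 2 * 6 * 6 * 3 * (-4) = -864
Step 2: log|f(0)| = log|-2| + log|-6| + log|-6| + log|-3| + log|4| = 6.7616
Step 3: Zeros inside |z| < 8: -2, -6, -6, -3, 4
Step 4: Jensen sum = log(8/2) + log(8/6) + log(8/6) + log(8/3) + log(8/4) = 3.6356
Step 5: n(R) = number of terms in the Jensen sum = count of zeros inside |z| < 8 = 5

5


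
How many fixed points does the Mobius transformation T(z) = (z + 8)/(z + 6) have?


Step 1: Fixed points satisfy T(z) = z
Step 2: z^2 + 5z - 8 = 0
Step 3: Discriminant = 5^2 - 4*1*(-8) = 57
Step 4: Number of fixed points = 2

2


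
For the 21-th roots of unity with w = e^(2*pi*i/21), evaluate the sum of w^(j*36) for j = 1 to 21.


Step 1: The sum sum_{j=1}^{n} w^(k*j) equals n if n | k, else 0.
Step 2: Here n = 21, k = 36
Step 3: Does n divide k? 21 | 36 -> False
Step 4: Sum = 0

0


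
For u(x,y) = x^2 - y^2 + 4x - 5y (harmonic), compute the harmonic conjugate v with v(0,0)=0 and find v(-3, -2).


Step 1: v_x = -u_y = 2y + 5
Step 2: v_y = u_x = 2x + 4
Step 3: v = 2xy + 5x + 4y + C
Step 4: v(0,0) = 0 => C = 0
Step 5: v(-3, -2) = -11

-11


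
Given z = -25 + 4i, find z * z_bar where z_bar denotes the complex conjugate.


Step 1: conj(z) = -25 - 4i
Step 2: z * conj(z) = (-25)^2 + 4^2
Step 3: = 625 + 16 = 641

641


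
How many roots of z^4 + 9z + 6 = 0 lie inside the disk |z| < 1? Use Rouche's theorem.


Step 1: On |z| = 1 the three terms have sizes |z^4| = 1^4 = 1, |9z| = 9*1 = 9, |6| = 6
Step 2: The dominant term is g(z) = 9z; let h(z) = z^4 + 6 so f = g + h
Step 3: On |z| = 1: |g| = 9 and |h| <= 1 + 6 = 7
Step 4: Since 9 > 7, |h| < |g| on |z| = 1, so by Rouche f has the same number of zeros as g inside |z| < 1
Step 5: g(z) = 9z has 1 zero (at the origin, multiplicity 1) inside |z| < 1. Answer = 1

1


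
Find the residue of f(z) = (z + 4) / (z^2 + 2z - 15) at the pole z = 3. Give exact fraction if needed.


Step 1: Q(z) = z^2 + 2z - 15 = (z - 3)(z + 5)
Step 2: Q'(z) = 2z + 2
Step 3: Q'(3) = 8, P(3) = 7
Step 4: Res = P(3)/Q'(3) = 7/8 = 7/8

7/8


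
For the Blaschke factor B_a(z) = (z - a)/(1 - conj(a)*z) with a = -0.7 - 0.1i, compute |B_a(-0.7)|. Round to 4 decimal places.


Step 1: Numerator z0 - a = -0.7 - (-0.7 - 0.1i) = 0 + 0.1i
Step 2: Denominator 1 - conj(a)*z0 = 1 - (-0.7 + 0.1i)*(-0.7) = 0.51 + 0.07i
Step 3: |z0 - a|^2 = 0^2 + 0.1^2 = 0.01; |1 - conj(a)*z0|^2 = 0.51^2 + 0.07^2 = 0.265
Step 4: |B_a(-0.7)| = sqrt(0.01 / 0.265) = sqrt(0.037736)
Step 5: = 0.1943

0.1943


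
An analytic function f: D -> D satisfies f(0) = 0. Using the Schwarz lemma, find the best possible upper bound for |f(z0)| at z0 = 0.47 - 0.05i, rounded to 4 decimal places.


Step 1: Schwarz lemma: if f: D -> D is analytic with f(0) = 0, then |f(z)| <= |z| for all z in D, and this is sharp (f(z) = z).
Step 2: |z0|^2 = 0.47^2 + (-0.05)^2 = 0.2234
Step 3: |z0| = sqrt(0.2234) = 0.472652
Step 4: Best bound = |z0| = 0.4727

0.4727


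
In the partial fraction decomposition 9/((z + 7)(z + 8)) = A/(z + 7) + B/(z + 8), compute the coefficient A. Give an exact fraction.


Step 1: Multiply both sides by (z + 7) and set z = -7
Step 2: A = 9 / (-7 + 8)
Step 3: A = 9 / 1
Step 4: A = 9

9


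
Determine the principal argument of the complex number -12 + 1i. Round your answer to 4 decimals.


Step 1: z = -12 + 1i
Step 2: arg(z) = atan2(1, -12)
Step 3: arg(z) = 3.0585

3.0585


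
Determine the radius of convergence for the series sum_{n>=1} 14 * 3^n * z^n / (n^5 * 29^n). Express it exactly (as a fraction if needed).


Step 1: General term a_n = 14 * 3^n / (n^5 * 29^n)
Step 2: By the root test, |a_n|^(1/n) = 14^(1/n) * 3 / (n^(5/n) * 29) -> 3/29 as n -> infinity (since 14^(1/n) -> 1 and n^(5/n) -> 1)
Step 3: R = 1/lim|a_n|^(1/n) = 29/3

29/3


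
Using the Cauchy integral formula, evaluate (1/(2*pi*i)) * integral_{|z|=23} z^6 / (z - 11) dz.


Step 1: f(z) = z^6, a = 11 is inside |z| = 23
Step 2: By Cauchy integral formula: (1/(2pi*i)) * integral = f(a)
Step 3: f(11) = 11^6 = 1771561

1771561


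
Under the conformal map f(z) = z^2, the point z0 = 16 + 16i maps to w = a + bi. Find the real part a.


Step 1: z0 = 16 + 16i
Step 2: z0^2 = 16^2 - 16^2 + 512i
Step 3: real part = 256 - 256 = 0

0


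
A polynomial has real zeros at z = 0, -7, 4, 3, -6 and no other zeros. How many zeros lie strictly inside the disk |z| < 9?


Step 1: Check each root:
  z = 0: |0| = 0 < 9
  z = -7: |-7| = 7 < 9
  z = 4: |4| = 4 < 9
  z = 3: |3| = 3 < 9
  z = -6: |-6| = 6 < 9
Step 2: Count = 5

5


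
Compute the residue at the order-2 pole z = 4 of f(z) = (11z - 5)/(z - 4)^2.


Step 1: Pole of order 2 at z = 4
Step 2: Res = lim d/dz [(z - 4)^2 * f(z)] as z -> 4
Step 3: (z - 4)^2 * f(z) = 11z - 5
Step 4: d/dz[11z - 5] = 11

11


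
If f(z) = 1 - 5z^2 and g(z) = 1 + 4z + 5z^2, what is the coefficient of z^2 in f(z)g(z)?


Step 1: z^2 term in f*g comes from: (1)*(5z^2) + (0)*(4z) + (-5z^2)*(1)
Step 2: = 5 + 0 - 5
Step 3: = 0

0


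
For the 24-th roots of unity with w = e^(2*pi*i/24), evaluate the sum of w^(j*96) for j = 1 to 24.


Step 1: The sum sum_{j=1}^{n} w^(k*j) equals n if n | k, else 0.
Step 2: Here n = 24, k = 96
Step 3: Does n divide k? 24 | 96 -> True
Step 4: Sum = 24

24


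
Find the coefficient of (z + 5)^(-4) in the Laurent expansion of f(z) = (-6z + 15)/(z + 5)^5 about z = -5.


Step 1: Write the numerator in powers of (z + 5): -6z + 15 = -6(z + 5) + (-6*(-5) + 15) = -6(z + 5) + 45
Step 2: Divide by (z + 5)^5: f(z) = 45(z + 5)^(-5) - 6(z + 5)^(-4)
Step 3: This finite sum is the Laurent series of f about z = -5.
Step 4: Coefficient of (z + 5)^(-4) = coefficient of (z + 5) in the re-centred numerator = -6

-6


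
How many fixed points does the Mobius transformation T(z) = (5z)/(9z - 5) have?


Step 1: Fixed points satisfy T(z) = z
Step 2: 9z^2 - 10z = 0
Step 3: Discriminant = (-10)^2 - 4*9*0 = 100
Step 4: Number of fixed points = 2

2


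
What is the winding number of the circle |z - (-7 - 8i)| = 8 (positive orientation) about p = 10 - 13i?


Step 1: Center c = (-7, -8), radius = 8
Step 2: |p - c|^2 = 17^2 + (-5)^2 = 314
Step 3: r^2 = 64
Step 4: |p-c| > r so winding number = 0

0


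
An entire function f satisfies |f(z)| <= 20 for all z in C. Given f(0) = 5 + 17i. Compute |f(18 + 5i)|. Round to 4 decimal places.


Step 1: By Liouville's theorem, a bounded entire function is constant.
Step 2: f(z) = f(0) = 5 + 17i for all z.
Step 3: |f(w)| = |5 + 17i| = sqrt(25 + 289)
Step 4: = 17.72

17.72


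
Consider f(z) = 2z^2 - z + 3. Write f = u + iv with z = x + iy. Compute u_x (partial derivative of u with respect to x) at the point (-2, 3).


Step 1: f(z) = 2(x+iy)^2 - (x+iy) + 3
Step 2: u = 2(x^2 - y^2) - x + 3
Step 3: u_x = 4x - 1
Step 4: At (-2, 3): u_x = -8 - 1 = -9

-9


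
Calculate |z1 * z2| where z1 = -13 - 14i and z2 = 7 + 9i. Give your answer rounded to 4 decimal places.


Step 1: |z1| = sqrt((-13)^2 + (-14)^2) = sqrt(365)
Step 2: |z2| = sqrt(7^2 + 9^2) = sqrt(130)
Step 3: |z1*z2| = |z1|*|z2| = sqrt(365) * sqrt(130) = sqrt(365 * 130) = sqrt(47450)
Step 4: = 217.8302

217.8302


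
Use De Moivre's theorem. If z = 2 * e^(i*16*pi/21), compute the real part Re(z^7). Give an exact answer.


Step 1: By De Moivre's theorem, z^7 = 2^7 * e^(i*7*16*pi/21) = 128 * (cos(16*pi/3) + i*sin(16*pi/3))
Step 2: |z|^7 = 2^7 = 128
Step 3: Reduce the angle mod 2*pi: 16*pi/3 - 4*pi = 4*pi/3
Step 4: cos(4*pi/3) = -1/2
Step 5: Re(z^7) = 128 * (-1/2) = -64

-64


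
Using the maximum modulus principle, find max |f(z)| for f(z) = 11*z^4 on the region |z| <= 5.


Step 1: On |z| = 5, |f(z)| = 11 * |z|^4 = 11 * 5^4
Step 2: By maximum modulus principle, maximum is on boundary.
Step 3: Maximum = 11 * 625 = 6875

6875


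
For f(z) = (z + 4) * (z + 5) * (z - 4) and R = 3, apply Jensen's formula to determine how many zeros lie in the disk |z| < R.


Jensen's formula: (1/2pi)*integral log|f(Re^it)|dt = log|f(0)| + sum_{|a_k|<R} log(R/|a_k|)
Step 1: f(0) = 4 * 5 * (-4) = -80
Step 2: log|f(0)| = log|-4| + log|-5| + log|4| = 4.382
Step 3: Zeros inside |z| < 3: none
Step 4: Jensen sum = (empty sum) = 0
Step 5: n(R) = number of terms in the Jensen sum = count of zeros inside |z| < 3 = 0

0


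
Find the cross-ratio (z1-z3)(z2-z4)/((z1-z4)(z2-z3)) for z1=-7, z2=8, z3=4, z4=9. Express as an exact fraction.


Step 1: (z1-z3)(z2-z4) = (-11) * (-1) = 11
Step 2: (z1-z4)(z2-z3) = (-16) * 4 = -64
Step 3: Cross-ratio = -11/64 = -11/64

-11/64


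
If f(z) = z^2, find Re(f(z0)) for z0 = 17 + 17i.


Step 1: z0 = 17 + 17i
Step 2: z0^2 = 17^2 - 17^2 + 578i
Step 3: real part = 289 - 289 = 0

0


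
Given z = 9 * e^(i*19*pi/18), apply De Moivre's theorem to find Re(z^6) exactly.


Step 1: By De Moivre's theorem, z^6 = 9^6 * e^(i*6*19*pi/18) = 531441 * (cos(19*pi/3) + i*sin(19*pi/3))
Step 2: |z|^6 = 9^6 = 531441
Step 3: Reduce the angle mod 2*pi: 19*pi/3 - 6*pi = pi/3
Step 4: cos(pi/3) = 1/2
Step 5: Re(z^6) = 531441 * 1/2 = 531441/2

531441/2


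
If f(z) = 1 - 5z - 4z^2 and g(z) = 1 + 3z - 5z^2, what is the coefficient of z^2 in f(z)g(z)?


Step 1: z^2 term in f*g comes from: (1)*(-5z^2) + (-5z)*(3z) + (-4z^2)*(1)
Step 2: = -5 - 15 - 4
Step 3: = -24

-24


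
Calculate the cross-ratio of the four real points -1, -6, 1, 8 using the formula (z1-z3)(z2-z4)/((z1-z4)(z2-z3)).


Step 1: (z1-z3)(z2-z4) = (-2) * (-14) = 28
Step 2: (z1-z4)(z2-z3) = (-9) * (-7) = 63
Step 3: Cross-ratio = 28/63 = 4/9

4/9


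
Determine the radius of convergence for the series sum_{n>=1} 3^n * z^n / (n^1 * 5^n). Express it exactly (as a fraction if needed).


Step 1: General term a_n = 3^n / (n^1 * 5^n)
Step 2: By the root test, |a_n|^(1/n) = 3 / (n^(1/n) * 5) -> 3/5 as n -> infinity (since n^(1/n) -> 1)
Step 3: R = 1/lim|a_n|^(1/n) = 5/3

5/3


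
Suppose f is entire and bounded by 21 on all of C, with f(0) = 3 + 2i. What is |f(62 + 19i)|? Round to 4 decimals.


Step 1: By Liouville's theorem, a bounded entire function is constant.
Step 2: f(z) = f(0) = 3 + 2i for all z.
Step 3: |f(w)| = |3 + 2i| = sqrt(9 + 4)
Step 4: = 3.6056

3.6056


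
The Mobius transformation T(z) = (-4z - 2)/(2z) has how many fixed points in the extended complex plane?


Step 1: Fixed points satisfy T(z) = z
Step 2: 2z^2 + 4z + 2 = 0
Step 3: Discriminant = 4^2 - 4*2*2 = 0
Step 4: Number of fixed points = 1

1


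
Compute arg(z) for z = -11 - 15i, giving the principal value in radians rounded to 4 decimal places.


Step 1: z = -11 - 15i
Step 2: arg(z) = atan2(-15, -11)
Step 3: arg(z) = -2.2035

-2.2035


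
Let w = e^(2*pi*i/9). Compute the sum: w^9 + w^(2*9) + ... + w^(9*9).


Step 1: The sum sum_{j=1}^{n} w^(k*j) equals n if n | k, else 0.
Step 2: Here n = 9, k = 9
Step 3: Does n divide k? 9 | 9 -> True
Step 4: Sum = 9

9


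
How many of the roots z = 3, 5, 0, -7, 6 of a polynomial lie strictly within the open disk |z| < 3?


Step 1: Check each root:
  z = 3: |3| = 3 >= 3
  z = 5: |5| = 5 >= 3
  z = 0: |0| = 0 < 3
  z = -7: |-7| = 7 >= 3
  z = 6: |6| = 6 >= 3
Step 2: Count = 1

1


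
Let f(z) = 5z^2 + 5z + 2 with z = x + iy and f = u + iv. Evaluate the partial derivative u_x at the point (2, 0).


Step 1: f(z) = 5(x+iy)^2 + 5(x+iy) + 2
Step 2: u = 5(x^2 - y^2) + 5x + 2
Step 3: u_x = 10x + 5
Step 4: At (2, 0): u_x = 20 + 5 = 25

25


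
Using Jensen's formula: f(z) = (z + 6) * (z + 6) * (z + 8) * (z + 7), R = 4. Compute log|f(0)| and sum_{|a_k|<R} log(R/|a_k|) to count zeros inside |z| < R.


Jensen's formula: (1/2pi)*integral log|f(Re^it)|dt = log|f(0)| + sum_{|a_k|<R} log(R/|a_k|)
Step 1: f(0) = 6 * 6 * 8 * 7 = 2016
Step 2: log|f(0)| = log|-6| + log|-6| + log|-8| + log|-7| = 7.6089
Step 3: Zeros inside |z| < 4: none
Step 4: Jensen sum = (empty sum) = 0
Step 5: n(R) = number of terms in the Jensen sum = count of zeros inside |z| < 4 = 0

0


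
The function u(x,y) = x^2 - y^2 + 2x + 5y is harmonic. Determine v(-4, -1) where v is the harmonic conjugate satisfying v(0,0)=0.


Step 1: v_x = -u_y = 2y - 5
Step 2: v_y = u_x = 2x + 2
Step 3: v = 2xy - 5x + 2y + C
Step 4: v(0,0) = 0 => C = 0
Step 5: v(-4, -1) = 26

26


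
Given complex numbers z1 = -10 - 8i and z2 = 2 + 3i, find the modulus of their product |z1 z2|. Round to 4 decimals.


Step 1: |z1| = sqrt((-10)^2 + (-8)^2) = sqrt(164)
Step 2: |z2| = sqrt(2^2 + 3^2) = sqrt(13)
Step 3: |z1*z2| = |z1|*|z2| = sqrt(164) * sqrt(13) = sqrt(164 * 13) = sqrt(2132)
Step 4: = 46.1736

46.1736


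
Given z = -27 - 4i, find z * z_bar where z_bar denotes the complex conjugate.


Step 1: conj(z) = -27 + 4i
Step 2: z * conj(z) = (-27)^2 + (-4)^2
Step 3: = 729 + 16 = 745

745


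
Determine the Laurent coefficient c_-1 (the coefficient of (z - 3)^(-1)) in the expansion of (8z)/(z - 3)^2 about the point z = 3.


Step 1: Write the numerator in powers of (z - 3): 8z = 8(z - 3) + (8*3 + 0) = 8(z - 3) + 24
Step 2: Divide by (z - 3)^2: f(z) = 24(z - 3)^(-2) + 8(z - 3)^(-1)
Step 3: This finite sum is the Laurent series of f about z = 3.
Step 4: Coefficient of (z - 3)^(-1) = coefficient of (z - 3) in the re-centred numerator = 8

8
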